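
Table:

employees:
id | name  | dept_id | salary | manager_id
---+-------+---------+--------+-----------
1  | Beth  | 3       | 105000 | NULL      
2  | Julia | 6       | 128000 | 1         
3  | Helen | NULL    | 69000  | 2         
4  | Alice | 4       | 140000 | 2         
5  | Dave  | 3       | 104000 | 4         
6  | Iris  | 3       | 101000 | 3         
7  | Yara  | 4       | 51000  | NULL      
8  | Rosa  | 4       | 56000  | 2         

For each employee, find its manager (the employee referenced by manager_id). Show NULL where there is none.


This is a self-join: employees is joined to a second copy of itself, matching each row's manager_id to another row's id. Use LEFT JOIN so rows with manager_id=NULL are kept.
  - employee 1 (Beth): manager_id=NULL -> NULL
  - employee 2 (Julia): manager_id=1 -> Beth
  - employee 3 (Helen): manager_id=2 -> Julia
  - employee 4 (Alice): manager_id=2 -> Julia
  - employee 5 (Dave): manager_id=4 -> Alice
  - employee 6 (Iris): manager_id=3 -> Helen
  - employee 7 (Yara): manager_id=NULL -> NULL
  - employee 8 (Rosa): manager_id=2 -> Julia

SQL:
SELECT a.name AS item, b.name AS manager
FROM employees a
LEFT JOIN employees b ON a.manager_id = b.id

Result:
item  | manager
------+--------
Beth  | NULL   
Julia | Beth   
Helen | Julia  
Alice | Julia  
Dave  | Alice  
Iris  | Helen  
Yara  | NULL   
Rosa  | Julia  


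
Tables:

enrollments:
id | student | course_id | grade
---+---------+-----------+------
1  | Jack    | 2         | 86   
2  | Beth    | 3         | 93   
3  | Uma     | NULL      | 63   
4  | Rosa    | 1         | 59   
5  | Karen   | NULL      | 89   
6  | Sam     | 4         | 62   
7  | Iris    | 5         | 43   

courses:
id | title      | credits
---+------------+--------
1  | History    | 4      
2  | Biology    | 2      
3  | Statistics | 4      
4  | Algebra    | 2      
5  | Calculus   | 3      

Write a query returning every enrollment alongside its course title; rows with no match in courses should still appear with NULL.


LEFT JOIN keeps every row from enrollments (the left table); where course_id has no match in courses, the course columns become NULL. Walk through each enrollment:
  - enrollment 1 (Jack): course_id=2 -> matches Biology
  - enrollment 2 (Beth): course_id=3 -> matches Statistics
  - enrollment 3 (Uma): course_id=NULL, no match -> kept with NULL
  - enrollment 4 (Rosa): course_id=1 -> matches History
  - enrollment 5 (Karen): course_id=NULL, no match -> kept with NULL
  - enrollment 6 (Sam): course_id=4 -> matches Algebra
  - enrollment 7 (Iris): course_id=5 -> matches Calculus
All 7 rows appear; 2 have NULL course.

SQL:
SELECT a.student, b.title AS course
FROM enrollments a
LEFT JOIN courses b ON a.course_id = b.id

Result:
student | course    
--------+-----------
Jack    | Biology   
Beth    | Statistics
Uma     | NULL      
Rosa    | History   
Karen   | NULL      
Sam     | Algebra   
Iris    | Calculus  


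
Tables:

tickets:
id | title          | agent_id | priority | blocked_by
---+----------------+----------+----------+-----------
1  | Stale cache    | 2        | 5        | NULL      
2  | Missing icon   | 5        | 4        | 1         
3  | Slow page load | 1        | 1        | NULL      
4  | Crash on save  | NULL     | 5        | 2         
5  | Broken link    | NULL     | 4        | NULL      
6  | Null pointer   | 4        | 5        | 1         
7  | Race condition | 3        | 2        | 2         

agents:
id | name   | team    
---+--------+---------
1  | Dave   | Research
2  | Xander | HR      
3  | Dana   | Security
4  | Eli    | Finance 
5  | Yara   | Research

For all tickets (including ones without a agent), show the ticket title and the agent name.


LEFT JOIN keeps every row from tickets (the left table); where agent_id has no match in agents, the agent columns become NULL. Walk through each ticket:
  - ticket 1 (Stale cache): agent_id=2 -> matches Xander
  - ticket 2 (Missing icon): agent_id=5 -> matches Yara
  - ticket 3 (Slow page load): agent_id=1 -> matches Dave
  - ticket 4 (Crash on save): agent_id=NULL, no match -> kept with NULL
  - ticket 5 (Broken link): agent_id=NULL, no match -> kept with NULL
  - ticket 6 (Null pointer): agent_id=4 -> matches Eli
  - ticket 7 (Race condition): agent_id=3 -> matches Dana
All 7 rows appear; 2 have NULL agent.

SQL:
SELECT a.title, b.name AS agent
FROM tickets a
LEFT JOIN agents b ON a.agent_id = b.id

Result:
title          | agent 
---------------+-------
Stale cache    | Xander
Missing icon   | Yara  
Slow page load | Dave  
Crash on save  | NULL  
Broken link    | NULL  
Null pointer   | Eli   
Race condition | Dana  


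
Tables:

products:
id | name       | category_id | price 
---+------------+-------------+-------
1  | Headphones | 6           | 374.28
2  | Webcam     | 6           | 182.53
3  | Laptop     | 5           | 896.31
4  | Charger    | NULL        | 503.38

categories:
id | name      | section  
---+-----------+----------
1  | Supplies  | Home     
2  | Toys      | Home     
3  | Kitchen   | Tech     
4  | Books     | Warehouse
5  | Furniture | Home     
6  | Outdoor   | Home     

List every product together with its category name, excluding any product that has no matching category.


INNER JOIN keeps only products rows whose category_id matches an id in categories. Walk through each product:
  - product 1 (Headphones): category_id=6 -> matches Outdoor
  - product 2 (Webcam): category_id=6 -> matches Outdoor
  - product 3 (Laptop): category_id=5 -> matches Furniture
  - product 4 (Charger): category_id=NULL, no match -> dropped
So 1 of 4 rows is dropped.

SQL:
SELECT a.name, b.name AS category
FROM products a
INNER JOIN categories b ON a.category_id = b.id

Result:
name       | category 
-----------+----------
Headphones | Outdoor  
Webcam     | Outdoor  
Laptop     | Furniture


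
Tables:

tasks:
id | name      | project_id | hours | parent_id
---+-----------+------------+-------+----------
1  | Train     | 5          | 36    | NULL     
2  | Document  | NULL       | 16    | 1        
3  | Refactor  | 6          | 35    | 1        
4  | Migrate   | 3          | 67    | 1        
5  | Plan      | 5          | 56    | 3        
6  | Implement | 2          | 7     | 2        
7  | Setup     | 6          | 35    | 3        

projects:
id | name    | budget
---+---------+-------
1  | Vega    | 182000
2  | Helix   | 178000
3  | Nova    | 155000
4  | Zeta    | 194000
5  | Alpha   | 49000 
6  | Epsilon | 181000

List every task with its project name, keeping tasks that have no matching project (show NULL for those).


LEFT JOIN keeps every row from tasks (the left table); where project_id has no match in projects, the project columns become NULL. Walk through each task:
  - task 1 (Train): project_id=5 -> matches Alpha
  - task 2 (Document): project_id=NULL, no match -> kept with NULL
  - task 3 (Refactor): project_id=6 -> matches Epsilon
  - task 4 (Migrate): project_id=3 -> matches Nova
  - task 5 (Plan): project_id=5 -> matches Alpha
  - task 6 (Implement): project_id=2 -> matches Helix
  - task 7 (Setup): project_id=6 -> matches Epsilon
All 7 rows appear; 1 has NULL project.

SQL:
SELECT a.name, b.name AS project
FROM tasks a
LEFT JOIN projects b ON a.project_id = b.id

Result:
name      | project
----------+--------
Train     | Alpha  
Document  | NULL   
Refactor  | Epsilon
Migrate   | Nova   
Plan      | Alpha  
Implement | Helix  
Setup     | Epsilon


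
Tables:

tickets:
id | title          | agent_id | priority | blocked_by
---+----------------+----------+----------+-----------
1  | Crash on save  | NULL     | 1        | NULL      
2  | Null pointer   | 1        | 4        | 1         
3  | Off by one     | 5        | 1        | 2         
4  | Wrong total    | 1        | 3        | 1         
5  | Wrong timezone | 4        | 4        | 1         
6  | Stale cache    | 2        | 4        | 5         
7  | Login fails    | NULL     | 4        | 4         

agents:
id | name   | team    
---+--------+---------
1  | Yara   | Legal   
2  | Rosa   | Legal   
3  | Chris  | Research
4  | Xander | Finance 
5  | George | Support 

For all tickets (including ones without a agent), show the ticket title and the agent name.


LEFT JOIN keeps every row from tickets (the left table); where agent_id has no match in agents, the agent columns become NULL. Walk through each ticket:
  - ticket 1 (Crash on save): agent_id=NULL, no match -> kept with NULL
  - ticket 2 (Null pointer): agent_id=1 -> matches Yara
  - ticket 3 (Off by one): agent_id=5 -> matches George
  - ticket 4 (Wrong total): agent_id=1 -> matches Yara
  - ticket 5 (Wrong timezone): agent_id=4 -> matches Xander
  - ticket 6 (Stale cache): agent_id=2 -> matches Rosa
  - ticket 7 (Login fails): agent_id=NULL, no match -> kept with NULL
All 7 rows appear; 2 have NULL agent.

SQL:
SELECT a.title, b.name AS agent
FROM tickets a
LEFT JOIN agents b ON a.agent_id = b.id

Result:
title          | agent 
---------------+-------
Crash on save  | NULL  
Null pointer   | Yara  
Off by one     | George
Wrong total    | Yara  
Wrong timezone | Xander
Stale cache    | Rosa  
Login fails    | NULL  


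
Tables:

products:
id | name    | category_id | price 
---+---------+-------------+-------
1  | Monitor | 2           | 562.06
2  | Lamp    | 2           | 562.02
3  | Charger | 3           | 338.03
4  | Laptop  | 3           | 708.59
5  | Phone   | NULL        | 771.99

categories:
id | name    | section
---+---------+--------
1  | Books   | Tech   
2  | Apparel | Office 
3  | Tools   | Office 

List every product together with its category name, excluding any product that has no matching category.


INNER JOIN keeps only products rows whose category_id matches an id in categories. Walk through each product:
  - product 1 (Monitor): category_id=2 -> matches Apparel
  - product 2 (Lamp): category_id=2 -> matches Apparel
  - product 3 (Charger): category_id=3 -> matches Tools
  - product 4 (Laptop): category_id=3 -> matches Tools
  - product 5 (Phone): category_id=NULL, no match -> dropped
So 1 of 5 rows is dropped.

SQL:
SELECT a.name, b.name AS category
FROM products a
INNER JOIN categories b ON a.category_id = b.id

Result:
name    | category
--------+---------
Monitor | Apparel 
Lamp    | Apparel 
Charger | Tools   
Laptop  | Tools   


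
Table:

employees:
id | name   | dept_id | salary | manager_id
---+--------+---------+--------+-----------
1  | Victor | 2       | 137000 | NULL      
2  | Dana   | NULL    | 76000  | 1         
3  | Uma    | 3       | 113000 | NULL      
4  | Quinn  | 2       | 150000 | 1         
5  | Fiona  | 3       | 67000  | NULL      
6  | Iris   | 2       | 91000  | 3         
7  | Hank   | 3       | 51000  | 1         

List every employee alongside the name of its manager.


This is a self-join: employees is joined to a second copy of itself, matching each row's manager_id to another row's id. Use LEFT JOIN so rows with manager_id=NULL are kept.
  - employee 1 (Victor): manager_id=NULL -> NULL
  - employee 2 (Dana): manager_id=1 -> Victor
  - employee 3 (Uma): manager_id=NULL -> NULL
  - employee 4 (Quinn): manager_id=1 -> Victor
  - employee 5 (Fiona): manager_id=NULL -> NULL
  - employee 6 (Iris): manager_id=3 -> Uma
  - employee 7 (Hank): manager_id=1 -> Victor

SQL:
SELECT a.name AS item, b.name AS manager
FROM employees a
LEFT JOIN employees b ON a.manager_id = b.id

Result:
item   | manager
-------+--------
Victor | NULL   
Dana   | Victor 
Uma    | NULL   
Quinn  | Victor 
Fiona  | NULL   
Iris   | Uma    
Hank   | Victor 


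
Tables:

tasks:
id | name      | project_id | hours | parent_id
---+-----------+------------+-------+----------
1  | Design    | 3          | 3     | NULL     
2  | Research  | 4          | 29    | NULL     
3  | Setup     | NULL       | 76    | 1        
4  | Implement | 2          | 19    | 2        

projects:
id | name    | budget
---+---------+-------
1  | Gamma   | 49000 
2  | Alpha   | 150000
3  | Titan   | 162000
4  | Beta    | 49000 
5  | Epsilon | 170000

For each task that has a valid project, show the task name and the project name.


INNER JOIN keeps only tasks rows whose project_id matches an id in projects. Walk through each task:
  - task 1 (Design): project_id=3 -> matches Titan
  - task 2 (Research): project_id=4 -> matches Beta
  - task 3 (Setup): project_id=NULL, no match -> dropped
  - task 4 (Implement): project_id=2 -> matches Alpha
So 1 of 4 rows is dropped.

SQL:
SELECT a.name, b.name AS project
FROM tasks a
INNER JOIN projects b ON a.project_id = b.id

Result:
name      | project
----------+--------
Design    | Titan  
Research  | Beta   
Implement | Alpha  


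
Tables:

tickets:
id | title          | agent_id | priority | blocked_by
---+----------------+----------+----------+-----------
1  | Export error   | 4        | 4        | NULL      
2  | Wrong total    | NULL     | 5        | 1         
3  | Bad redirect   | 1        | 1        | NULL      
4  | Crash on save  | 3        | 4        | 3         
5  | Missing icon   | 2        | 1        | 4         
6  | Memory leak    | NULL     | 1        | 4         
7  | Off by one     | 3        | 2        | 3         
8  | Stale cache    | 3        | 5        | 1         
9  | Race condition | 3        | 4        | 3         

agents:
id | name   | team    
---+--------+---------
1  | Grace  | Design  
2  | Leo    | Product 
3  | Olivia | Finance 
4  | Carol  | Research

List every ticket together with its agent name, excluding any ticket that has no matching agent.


INNER JOIN keeps only tickets rows whose agent_id matches an id in agents. Walk through each ticket:
  - ticket 1 (Export error): agent_id=4 -> matches Carol
  - ticket 2 (Wrong total): agent_id=NULL, no match -> dropped
  - ticket 3 (Bad redirect): agent_id=1 -> matches Grace
  - ticket 4 (Crash on save): agent_id=3 -> matches Olivia
  - ticket 5 (Missing icon): agent_id=2 -> matches Leo
  - ticket 6 (Memory leak): agent_id=NULL, no match -> dropped
  - ticket 7 (Off by one): agent_id=3 -> matches Olivia
  - ticket 8 (Stale cache): agent_id=3 -> matches Olivia
  - ticket 9 (Race condition): agent_id=3 -> matches Olivia
So 2 of 9 rows are dropped.

SQL:
SELECT a.title, b.name AS agent
FROM tickets a
INNER JOIN agents b ON a.agent_id = b.id

Result:
title          | agent 
---------------+-------
Export error   | Carol 
Bad redirect   | Grace 
Crash on save  | Olivia
Missing icon   | Leo   
Off by one     | Olivia
Stale cache    | Olivia
Race condition | Olivia


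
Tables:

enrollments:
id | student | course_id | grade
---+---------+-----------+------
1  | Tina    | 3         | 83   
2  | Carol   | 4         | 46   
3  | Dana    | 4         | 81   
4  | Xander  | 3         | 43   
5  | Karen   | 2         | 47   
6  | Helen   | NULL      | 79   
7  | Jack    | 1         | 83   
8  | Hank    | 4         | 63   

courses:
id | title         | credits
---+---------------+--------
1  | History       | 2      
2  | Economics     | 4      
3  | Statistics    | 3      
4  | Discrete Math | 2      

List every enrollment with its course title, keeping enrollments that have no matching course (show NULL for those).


LEFT JOIN keeps every row from enrollments (the left table); where course_id has no match in courses, the course columns become NULL. Walk through each enrollment:
  - enrollment 1 (Tina): course_id=3 -> matches Statistics
  - enrollment 2 (Carol): course_id=4 -> matches Discrete Math
  - enrollment 3 (Dana): course_id=4 -> matches Discrete Math
  - enrollment 4 (Xander): course_id=3 -> matches Statistics
  - enrollment 5 (Karen): course_id=2 -> matches Economics
  - enrollment 6 (Helen): course_id=NULL, no match -> kept with NULL
  - enrollment 7 (Jack): course_id=1 -> matches History
  - enrollment 8 (Hank): course_id=4 -> matches Discrete Math
All 8 rows appear; 1 has NULL course.

SQL:
SELECT a.student, b.title AS course
FROM enrollments a
LEFT JOIN courses b ON a.course_id = b.id

Result:
student | course       
--------+--------------
Tina    | Statistics   
Carol   | Discrete Math
Dana    | Discrete Math
Xander  | Statistics   
Karen   | Economics    
Helen   | NULL         
Jack    | History      
Hank    | Discrete Math


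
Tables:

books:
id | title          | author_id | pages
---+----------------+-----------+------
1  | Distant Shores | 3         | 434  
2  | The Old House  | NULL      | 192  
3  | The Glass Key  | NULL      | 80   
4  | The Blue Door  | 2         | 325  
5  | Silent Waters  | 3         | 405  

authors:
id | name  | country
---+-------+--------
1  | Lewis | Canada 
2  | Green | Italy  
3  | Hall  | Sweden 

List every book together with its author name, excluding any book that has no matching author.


INNER JOIN keeps only books rows whose author_id matches an id in authors. Walk through each book:
  - book 1 (Distant Shores): author_id=3 -> matches Hall
  - book 2 (The Old House): author_id=NULL, no match -> dropped
  - book 3 (The Glass Key): author_id=NULL, no match -> dropped
  - book 4 (The Blue Door): author_id=2 -> matches Green
  - book 5 (Silent Waters): author_id=3 -> matches Hall
So 2 of 5 rows are dropped.

SQL:
SELECT a.title, b.name AS author
FROM books a
INNER JOIN authors b ON a.author_id = b.id

Result:
title          | author
---------------+-------
Distant Shores | Hall  
The Blue Door  | Green 
Silent Waters  | Hall  


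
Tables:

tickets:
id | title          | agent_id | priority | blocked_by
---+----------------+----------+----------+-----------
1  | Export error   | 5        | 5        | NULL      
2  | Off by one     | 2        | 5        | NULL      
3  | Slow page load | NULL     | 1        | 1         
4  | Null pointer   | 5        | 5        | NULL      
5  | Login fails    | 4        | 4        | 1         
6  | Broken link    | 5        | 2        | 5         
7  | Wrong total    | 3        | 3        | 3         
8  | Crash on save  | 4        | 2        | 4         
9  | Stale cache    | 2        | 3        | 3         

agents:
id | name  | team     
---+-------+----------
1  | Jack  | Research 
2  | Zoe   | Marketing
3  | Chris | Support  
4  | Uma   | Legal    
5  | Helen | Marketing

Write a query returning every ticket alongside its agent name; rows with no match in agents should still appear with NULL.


LEFT JOIN keeps every row from tickets (the left table); where agent_id has no match in agents, the agent columns become NULL. Walk through each ticket:
  - ticket 1 (Export error): agent_id=5 -> matches Helen
  - ticket 2 (Off by one): agent_id=2 -> matches Zoe
  - ticket 3 (Slow page load): agent_id=NULL, no match -> kept with NULL
  - ticket 4 (Null pointer): agent_id=5 -> matches Helen
  - ticket 5 (Login fails): agent_id=4 -> matches Uma
  - ticket 6 (Broken link): agent_id=5 -> matches Helen
  - ticket 7 (Wrong total): agent_id=3 -> matches Chris
  - ticket 8 (Crash on save): agent_id=4 -> matches Uma
  - ticket 9 (Stale cache): agent_id=2 -> matches Zoe
All 9 rows appear; 1 has NULL agent.

SQL:
SELECT a.title, b.name AS agent
FROM tickets a
LEFT JOIN agents b ON a.agent_id = b.id

Result:
title          | agent
---------------+------
Export error   | Helen
Off by one     | Zoe  
Slow page load | NULL 
Null pointer   | Helen
Login fails    | Uma  
Broken link    | Helen
Wrong total    | Chris
Crash on save  | Uma  
Stale cache    | Zoe  


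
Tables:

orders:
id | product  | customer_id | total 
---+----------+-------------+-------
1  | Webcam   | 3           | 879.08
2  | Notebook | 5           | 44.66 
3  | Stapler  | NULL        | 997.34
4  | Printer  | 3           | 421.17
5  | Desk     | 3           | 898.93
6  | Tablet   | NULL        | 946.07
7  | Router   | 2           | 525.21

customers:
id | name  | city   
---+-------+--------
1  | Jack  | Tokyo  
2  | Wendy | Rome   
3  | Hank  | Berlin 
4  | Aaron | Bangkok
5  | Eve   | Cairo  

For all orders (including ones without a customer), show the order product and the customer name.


LEFT JOIN keeps every row from orders (the left table); where customer_id has no match in customers, the customer columns become NULL. Walk through each order:
  - order 1 (Webcam): customer_id=3 -> matches Hank
  - order 2 (Notebook): customer_id=5 -> matches Eve
  - order 3 (Stapler): customer_id=NULL, no match -> kept with NULL
  - order 4 (Printer): customer_id=3 -> matches Hank
  - order 5 (Desk): customer_id=3 -> matches Hank
  - order 6 (Tablet): customer_id=NULL, no match -> kept with NULL
  - order 7 (Router): customer_id=2 -> matches Wendy
All 7 rows appear; 2 have NULL customer.

SQL:
SELECT a.product, b.name AS customer
FROM orders a
LEFT JOIN customers b ON a.customer_id = b.id

Result:
product  | customer
---------+---------
Webcam   | Hank    
Notebook | Eve     
Stapler  | NULL    
Printer  | Hank    
Desk     | Hank    
Tablet   | NULL    
Router   | Wendy   


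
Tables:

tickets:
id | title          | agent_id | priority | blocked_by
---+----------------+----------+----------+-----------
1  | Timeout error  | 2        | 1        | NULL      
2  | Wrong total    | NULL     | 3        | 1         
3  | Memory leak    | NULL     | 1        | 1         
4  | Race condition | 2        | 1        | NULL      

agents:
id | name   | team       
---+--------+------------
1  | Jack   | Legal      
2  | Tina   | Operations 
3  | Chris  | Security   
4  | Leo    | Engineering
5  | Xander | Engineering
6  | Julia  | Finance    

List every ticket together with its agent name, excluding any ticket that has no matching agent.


INNER JOIN keeps only tickets rows whose agent_id matches an id in agents. Walk through each ticket:
  - ticket 1 (Timeout error): agent_id=2 -> matches Tina
  - ticket 2 (Wrong total): agent_id=NULL, no match -> dropped
  - ticket 3 (Memory leak): agent_id=NULL, no match -> dropped
  - ticket 4 (Race condition): agent_id=2 -> matches Tina
So 2 of 4 rows are dropped.

SQL:
SELECT a.title, b.name AS agent
FROM tickets a
INNER JOIN agents b ON a.agent_id = b.id

Result:
title          | agent
---------------+------
Timeout error  | Tina 
Race condition | Tina 


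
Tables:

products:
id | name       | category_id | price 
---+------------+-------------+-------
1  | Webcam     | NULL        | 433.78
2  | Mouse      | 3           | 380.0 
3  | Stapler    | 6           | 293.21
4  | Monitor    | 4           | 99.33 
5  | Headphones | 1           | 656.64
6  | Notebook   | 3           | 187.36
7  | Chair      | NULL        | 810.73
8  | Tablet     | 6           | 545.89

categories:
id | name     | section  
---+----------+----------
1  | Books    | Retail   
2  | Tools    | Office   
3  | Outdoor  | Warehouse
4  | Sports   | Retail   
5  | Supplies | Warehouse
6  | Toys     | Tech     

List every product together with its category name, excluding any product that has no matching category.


INNER JOIN keeps only products rows whose category_id matches an id in categories. Walk through each product:
  - product 1 (Webcam): category_id=NULL, no match -> dropped
  - product 2 (Mouse): category_id=3 -> matches Outdoor
  - product 3 (Stapler): category_id=6 -> matches Toys
  - product 4 (Monitor): category_id=4 -> matches Sports
  - product 5 (Headphones): category_id=1 -> matches Books
  - product 6 (Notebook): category_id=3 -> matches Outdoor
  - product 7 (Chair): category_id=NULL, no match -> dropped
  - product 8 (Tablet): category_id=6 -> matches Toys
So 2 of 8 rows are dropped.

SQL:
SELECT a.name, b.name AS category
FROM products a
INNER JOIN categories b ON a.category_id = b.id

Result:
name       | category
-----------+---------
Mouse      | Outdoor 
Stapler    | Toys    
Monitor    | Sports  
Headphones | Books   
Notebook   | Outdoor 
Tablet     | Toys    


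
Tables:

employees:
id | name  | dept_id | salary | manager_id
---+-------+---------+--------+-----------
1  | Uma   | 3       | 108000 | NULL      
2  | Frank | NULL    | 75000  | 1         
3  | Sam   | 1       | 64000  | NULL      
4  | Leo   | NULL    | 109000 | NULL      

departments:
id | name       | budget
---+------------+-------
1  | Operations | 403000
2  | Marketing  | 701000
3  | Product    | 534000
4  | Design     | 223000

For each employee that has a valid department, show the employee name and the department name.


INNER JOIN keeps only employees rows whose dept_id matches an id in departments. Walk through each employee:
  - employee 1 (Uma): dept_id=3 -> matches Product
  - employee 2 (Frank): dept_id=NULL, no match -> dropped
  - employee 3 (Sam): dept_id=1 -> matches Operations
  - employee 4 (Leo): dept_id=NULL, no match -> dropped
So 2 of 4 rows are dropped.

SQL:
SELECT a.name, b.name AS department
FROM employees a
INNER JOIN departments b ON a.dept_id = b.id

Result:
name | department
-----+-----------
Uma  | Product   
Sam  | Operations


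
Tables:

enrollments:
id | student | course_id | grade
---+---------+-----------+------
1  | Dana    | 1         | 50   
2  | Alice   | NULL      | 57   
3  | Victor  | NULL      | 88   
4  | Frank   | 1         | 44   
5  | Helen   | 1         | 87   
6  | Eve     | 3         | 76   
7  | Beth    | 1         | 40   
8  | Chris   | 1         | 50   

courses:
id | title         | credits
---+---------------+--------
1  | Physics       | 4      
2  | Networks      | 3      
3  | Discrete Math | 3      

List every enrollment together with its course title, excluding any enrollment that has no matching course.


INNER JOIN keeps only enrollments rows whose course_id matches an id in courses. Walk through each enrollment:
  - enrollment 1 (Dana): course_id=1 -> matches Physics
  - enrollment 2 (Alice): course_id=NULL, no match -> dropped
  - enrollment 3 (Victor): course_id=NULL, no match -> dropped
  - enrollment 4 (Frank): course_id=1 -> matches Physics
  - enrollment 5 (Helen): course_id=1 -> matches Physics
  - enrollment 6 (Eve): course_id=3 -> matches Discrete Math
  - enrollment 7 (Beth): course_id=1 -> matches Physics
  - enrollment 8 (Chris): course_id=1 -> matches Physics
So 2 of 8 rows are dropped.

SQL:
SELECT a.student, b.title AS course
FROM enrollments a
INNER JOIN courses b ON a.course_id = b.id

Result:
student | course       
--------+--------------
Dana    | Physics      
Frank   | Physics      
Helen   | Physics      
Eve     | Discrete Math
Beth    | Physics      
Chris   | Physics      


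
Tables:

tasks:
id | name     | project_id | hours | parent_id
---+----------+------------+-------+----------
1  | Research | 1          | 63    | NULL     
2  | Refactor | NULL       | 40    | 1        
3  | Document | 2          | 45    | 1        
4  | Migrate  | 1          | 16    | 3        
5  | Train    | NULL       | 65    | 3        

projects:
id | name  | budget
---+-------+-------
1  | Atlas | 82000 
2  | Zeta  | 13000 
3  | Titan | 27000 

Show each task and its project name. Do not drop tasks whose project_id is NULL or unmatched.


LEFT JOIN keeps every row from tasks (the left table); where project_id has no match in projects, the project columns become NULL. Walk through each task:
  - task 1 (Research): project_id=1 -> matches Atlas
  - task 2 (Refactor): project_id=NULL, no match -> kept with NULL
  - task 3 (Document): project_id=2 -> matches Zeta
  - task 4 (Migrate): project_id=1 -> matches Atlas
  - task 5 (Train): project_id=NULL, no match -> kept with NULL
All 5 rows appear; 2 have NULL project.

SQL:
SELECT a.name, b.name AS project
FROM tasks a
LEFT JOIN projects b ON a.project_id = b.id

Result:
name     | project
---------+--------
Research | Atlas  
Refactor | NULL   
Document | Zeta   
Migrate  | Atlas  
Train    | NULL   


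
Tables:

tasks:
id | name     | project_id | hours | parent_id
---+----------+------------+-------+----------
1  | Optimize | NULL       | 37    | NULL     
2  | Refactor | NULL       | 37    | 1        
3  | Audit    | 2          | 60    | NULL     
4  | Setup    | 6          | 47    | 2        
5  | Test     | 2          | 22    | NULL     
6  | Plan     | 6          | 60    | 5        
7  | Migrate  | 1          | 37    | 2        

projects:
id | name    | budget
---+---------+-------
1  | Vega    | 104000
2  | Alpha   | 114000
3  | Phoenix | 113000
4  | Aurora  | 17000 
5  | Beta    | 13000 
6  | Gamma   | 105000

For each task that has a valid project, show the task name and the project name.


INNER JOIN keeps only tasks rows whose project_id matches an id in projects. Walk through each task:
  - task 1 (Optimize): project_id=NULL, no match -> dropped
  - task 2 (Refactor): project_id=NULL, no match -> dropped
  - task 3 (Audit): project_id=2 -> matches Alpha
  - task 4 (Setup): project_id=6 -> matches Gamma
  - task 5 (Test): project_id=2 -> matches Alpha
  - task 6 (Plan): project_id=6 -> matches Gamma
  - task 7 (Migrate): project_id=1 -> matches Vega
So 2 of 7 rows are dropped.

SQL:
SELECT a.name, b.name AS project
FROM tasks a
INNER JOIN projects b ON a.project_id = b.id

Result:
name    | project
--------+--------
Audit   | Alpha  
Setup   | Gamma  
Test    | Alpha  
Plan    | Gamma  
Migrate | Vega   


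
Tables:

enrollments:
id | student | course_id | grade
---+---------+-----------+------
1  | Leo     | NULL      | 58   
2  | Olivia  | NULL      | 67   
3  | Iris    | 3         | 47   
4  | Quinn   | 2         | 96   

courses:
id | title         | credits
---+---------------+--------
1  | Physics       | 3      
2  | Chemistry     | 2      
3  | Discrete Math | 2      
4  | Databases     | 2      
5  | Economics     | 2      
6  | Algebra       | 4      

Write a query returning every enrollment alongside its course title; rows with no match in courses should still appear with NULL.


LEFT JOIN keeps every row from enrollments (the left table); where course_id has no match in courses, the course columns become NULL. Walk through each enrollment:
  - enrollment 1 (Leo): course_id=NULL, no match -> kept with NULL
  - enrollment 2 (Olivia): course_id=NULL, no match -> kept with NULL
  - enrollment 3 (Iris): course_id=3 -> matches Discrete Math
  - enrollment 4 (Quinn): course_id=2 -> matches Chemistry
All 4 rows appear; 2 have NULL course.

SQL:
SELECT a.student, b.title AS course
FROM enrollments a
LEFT JOIN courses b ON a.course_id = b.id

Result:
student | course       
--------+--------------
Leo     | NULL         
Olivia  | NULL         
Iris    | Discrete Math
Quinn   | Chemistry    


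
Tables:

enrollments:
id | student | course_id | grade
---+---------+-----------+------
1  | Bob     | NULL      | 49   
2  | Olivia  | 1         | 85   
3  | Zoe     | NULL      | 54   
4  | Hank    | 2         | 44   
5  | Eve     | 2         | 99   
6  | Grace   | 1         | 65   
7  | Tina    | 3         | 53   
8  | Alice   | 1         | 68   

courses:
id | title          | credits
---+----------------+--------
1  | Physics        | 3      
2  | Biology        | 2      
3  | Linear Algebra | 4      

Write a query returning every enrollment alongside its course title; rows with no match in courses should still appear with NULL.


LEFT JOIN keeps every row from enrollments (the left table); where course_id has no match in courses, the course columns become NULL. Walk through each enrollment:
  - enrollment 1 (Bob): course_id=NULL, no match -> kept with NULL
  - enrollment 2 (Olivia): course_id=1 -> matches Physics
  - enrollment 3 (Zoe): course_id=NULL, no match -> kept with NULL
  - enrollment 4 (Hank): course_id=2 -> matches Biology
  - enrollment 5 (Eve): course_id=2 -> matches Biology
  - enrollment 6 (Grace): course_id=1 -> matches Physics
  - enrollment 7 (Tina): course_id=3 -> matches Linear Algebra
  - enrollment 8 (Alice): course_id=1 -> matches Physics
All 8 rows appear; 2 have NULL course.

SQL:
SELECT a.student, b.title AS course
FROM enrollments a
LEFT JOIN courses b ON a.course_id = b.id

Result:
student | course        
--------+---------------
Bob     | NULL          
Olivia  | Physics       
Zoe     | NULL          
Hank    | Biology       
Eve     | Biology       
Grace   | Physics       
Tina    | Linear Algebra
Alice   | Physics       


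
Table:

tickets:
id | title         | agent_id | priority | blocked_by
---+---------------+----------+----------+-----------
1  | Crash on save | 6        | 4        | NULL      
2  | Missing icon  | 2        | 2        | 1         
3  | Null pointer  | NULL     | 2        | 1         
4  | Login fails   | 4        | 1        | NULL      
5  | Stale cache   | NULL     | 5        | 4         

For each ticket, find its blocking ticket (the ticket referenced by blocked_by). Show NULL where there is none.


This is a self-join: tickets is joined to a second copy of itself, matching each row's blocked_by to another row's id. Use LEFT JOIN so rows with blocked_by=NULL are kept.
  - ticket 1 (Crash on save): blocked_by=NULL -> NULL
  - ticket 2 (Missing icon): blocked_by=1 -> Crash on save
  - ticket 3 (Null pointer): blocked_by=1 -> Crash on save
  - ticket 4 (Login fails): blocked_by=NULL -> NULL
  - ticket 5 (Stale cache): blocked_by=4 -> Login fails

SQL:
SELECT a.title AS item, b.title AS blocked_by
FROM tickets a
LEFT JOIN tickets b ON a.blocked_by = b.id

Result:
item          | blocked_by   
--------------+--------------
Crash on save | NULL         
Missing icon  | Crash on save
Null pointer  | Crash on save
Login fails   | NULL         
Stale cache   | Login fails  


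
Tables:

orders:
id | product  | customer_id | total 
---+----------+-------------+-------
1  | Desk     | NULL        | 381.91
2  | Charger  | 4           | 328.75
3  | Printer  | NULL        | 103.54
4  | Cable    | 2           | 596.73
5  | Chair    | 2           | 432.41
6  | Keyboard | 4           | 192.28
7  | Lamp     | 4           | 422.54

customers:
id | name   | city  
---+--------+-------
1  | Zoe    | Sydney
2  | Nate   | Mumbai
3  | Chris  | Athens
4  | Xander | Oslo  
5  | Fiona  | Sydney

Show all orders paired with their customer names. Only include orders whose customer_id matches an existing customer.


INNER JOIN keeps only orders rows whose customer_id matches an id in customers. Walk through each order:
  - order 1 (Desk): customer_id=NULL, no match -> dropped
  - order 2 (Charger): customer_id=4 -> matches Xander
  - order 3 (Printer): customer_id=NULL, no match -> dropped
  - order 4 (Cable): customer_id=2 -> matches Nate
  - order 5 (Chair): customer_id=2 -> matches Nate
  - order 6 (Keyboard): customer_id=4 -> matches Xander
  - order 7 (Lamp): customer_id=4 -> matches Xander
So 2 of 7 rows are dropped.

SQL:
SELECT a.product, b.name AS customer
FROM orders a
INNER JOIN customers b ON a.customer_id = b.id

Result:
product  | customer
---------+---------
Charger  | Xander  
Cable    | Nate    
Chair    | Nate    
Keyboard | Xander  
Lamp     | Xander  


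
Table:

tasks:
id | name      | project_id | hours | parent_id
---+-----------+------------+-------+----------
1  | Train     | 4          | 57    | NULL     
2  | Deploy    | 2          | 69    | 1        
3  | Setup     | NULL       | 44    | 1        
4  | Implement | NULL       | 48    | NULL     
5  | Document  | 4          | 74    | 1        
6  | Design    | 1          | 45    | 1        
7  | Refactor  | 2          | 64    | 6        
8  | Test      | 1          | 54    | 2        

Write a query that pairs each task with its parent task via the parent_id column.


This is a self-join: tasks is joined to a second copy of itself, matching each row's parent_id to another row's id. Use LEFT JOIN so rows with parent_id=NULL are kept.
  - task 1 (Train): parent_id=NULL -> NULL
  - task 2 (Deploy): parent_id=1 -> Train
  - task 3 (Setup): parent_id=1 -> Train
  - task 4 (Implement): parent_id=NULL -> NULL
  - task 5 (Document): parent_id=1 -> Train
  - task 6 (Design): parent_id=1 -> Train
  - task 7 (Refactor): parent_id=6 -> Design
  - task 8 (Test): parent_id=2 -> Deploy

SQL:
SELECT a.name AS item, b.name AS parent
FROM tasks a
LEFT JOIN tasks b ON a.parent_id = b.id

Result:
item      | parent
----------+-------
Train     | NULL  
Deploy    | Train 
Setup     | Train 
Implement | NULL  
Document  | Train 
Design    | Train 
Refactor  | Design
Test      | Deploy


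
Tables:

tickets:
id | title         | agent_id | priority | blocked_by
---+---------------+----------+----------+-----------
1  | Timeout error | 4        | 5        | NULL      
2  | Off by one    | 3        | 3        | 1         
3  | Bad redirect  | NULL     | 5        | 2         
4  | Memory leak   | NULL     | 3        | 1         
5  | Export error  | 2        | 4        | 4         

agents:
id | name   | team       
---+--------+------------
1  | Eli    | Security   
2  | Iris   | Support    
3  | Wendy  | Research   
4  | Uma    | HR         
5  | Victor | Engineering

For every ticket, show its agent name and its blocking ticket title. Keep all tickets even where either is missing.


Two LEFT JOINs from the same base table tickets: one to agents via agent_id, one to tickets itself via blocked_by. Both are LEFT so every ticket is preserved.
Match against agents:
  - ticket 1 (Timeout error): agent_id=4 -> matches Uma
  - ticket 2 (Off by one): agent_id=3 -> matches Wendy
  - ticket 3 (Bad redirect): agent_id=NULL, no match -> kept with NULL
  - ticket 4 (Memory leak): agent_id=NULL, no match -> kept with NULL
  - ticket 5 (Export error): agent_id=2 -> matches Iris
Match against tickets (self):
  - ticket 1 (Timeout error): blocked_by=NULL -> NULL
  - ticket 2 (Off by one): blocked_by=1 -> Timeout error
  - ticket 3 (Bad redirect): blocked_by=2 -> Off by one
  - ticket 4 (Memory leak): blocked_by=1 -> Timeout error
  - ticket 5 (Export error): blocked_by=4 -> Memory leak

SQL:
SELECT a.title, b.name AS agent, c.title AS blocked_by
FROM tickets a
LEFT JOIN agents b ON a.agent_id = b.id
LEFT JOIN tickets c ON a.blocked_by = c.id

Result:
title         | agent | blocked_by   
--------------+-------+--------------
Timeout error | Uma   | NULL         
Off by one    | Wendy | Timeout error
Bad redirect  | NULL  | Off by one   
Memory leak   | NULL  | Timeout error
Export error  | Iris  | Memory leak  


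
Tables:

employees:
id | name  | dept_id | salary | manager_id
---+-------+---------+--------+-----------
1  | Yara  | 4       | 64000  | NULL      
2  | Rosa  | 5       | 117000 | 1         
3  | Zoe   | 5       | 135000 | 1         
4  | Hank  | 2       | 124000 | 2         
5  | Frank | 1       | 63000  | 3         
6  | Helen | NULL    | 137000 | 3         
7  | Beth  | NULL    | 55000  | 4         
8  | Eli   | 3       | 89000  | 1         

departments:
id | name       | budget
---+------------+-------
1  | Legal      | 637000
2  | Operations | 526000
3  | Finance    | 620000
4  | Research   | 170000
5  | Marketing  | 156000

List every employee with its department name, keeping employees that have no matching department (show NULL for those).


LEFT JOIN keeps every row from employees (the left table); where dept_id has no match in departments, the department columns become NULL. Walk through each employee:
  - employee 1 (Yara): dept_id=4 -> matches Research
  - employee 2 (Rosa): dept_id=5 -> matches Marketing
  - employee 3 (Zoe): dept_id=5 -> matches Marketing
  - employee 4 (Hank): dept_id=2 -> matches Operations
  - employee 5 (Frank): dept_id=1 -> matches Legal
  - employee 6 (Helen): dept_id=NULL, no match -> kept with NULL
  - employee 7 (Beth): dept_id=NULL, no match -> kept with NULL
  - employee 8 (Eli): dept_id=3 -> matches Finance
All 8 rows appear; 2 have NULL department.

SQL:
SELECT a.name, b.name AS department
FROM employees a
LEFT JOIN departments b ON a.dept_id = b.id

Result:
name  | department
------+-----------
Yara  | Research  
Rosa  | Marketing 
Zoe   | Marketing 
Hank  | Operations
Frank | Legal     
Helen | NULL      
Beth  | NULL      
Eli   | Finance   


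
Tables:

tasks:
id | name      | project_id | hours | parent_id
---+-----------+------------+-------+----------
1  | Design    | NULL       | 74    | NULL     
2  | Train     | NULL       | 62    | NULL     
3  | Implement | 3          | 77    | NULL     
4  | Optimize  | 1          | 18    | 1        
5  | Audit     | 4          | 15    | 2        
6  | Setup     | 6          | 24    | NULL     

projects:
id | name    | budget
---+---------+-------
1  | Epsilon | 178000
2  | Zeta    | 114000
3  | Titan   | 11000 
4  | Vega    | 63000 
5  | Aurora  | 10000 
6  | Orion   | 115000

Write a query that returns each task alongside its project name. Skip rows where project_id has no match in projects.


INNER JOIN keeps only tasks rows whose project_id matches an id in projects. Walk through each task:
  - task 1 (Design): project_id=NULL, no match -> dropped
  - task 2 (Train): project_id=NULL, no match -> dropped
  - task 3 (Implement): project_id=3 -> matches Titan
  - task 4 (Optimize): project_id=1 -> matches Epsilon
  - task 5 (Audit): project_id=4 -> matches Vega
  - task 6 (Setup): project_id=6 -> matches Orion
So 2 of 6 rows are dropped.

SQL:
SELECT a.name, b.name AS project
FROM tasks a
INNER JOIN projects b ON a.project_id = b.id

Result:
name      | project
----------+--------
Implement | Titan  
Optimize  | Epsilon
Audit     | Vega   
Setup     | Orion  
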